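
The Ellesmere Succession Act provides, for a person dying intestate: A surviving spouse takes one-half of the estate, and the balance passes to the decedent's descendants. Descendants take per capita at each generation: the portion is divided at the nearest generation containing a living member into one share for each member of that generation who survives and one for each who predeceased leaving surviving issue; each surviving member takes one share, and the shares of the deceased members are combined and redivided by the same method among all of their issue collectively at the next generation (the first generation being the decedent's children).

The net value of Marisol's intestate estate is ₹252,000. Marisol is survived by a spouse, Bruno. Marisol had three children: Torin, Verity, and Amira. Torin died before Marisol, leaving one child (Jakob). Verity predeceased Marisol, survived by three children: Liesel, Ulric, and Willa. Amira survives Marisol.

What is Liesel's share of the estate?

Liesel receives ₹21,000.

Bruno takes one-half of ₹252,000 = ₹126,000. The remaining ₹126,000 passes to the descendants.
The descendants' portion (₹126,000) is divided at the children's generation into 3 shares of ₹42,000. Amira takes ₹42,000. The 2 shares of the deceased (Torin and Verity) are combined into a pool of ₹84,000.
That pool (₹84,000) is divided at the grandchildren's generation equally among Jakob, Liesel, Ulric, and Willa: ₹21,000 each.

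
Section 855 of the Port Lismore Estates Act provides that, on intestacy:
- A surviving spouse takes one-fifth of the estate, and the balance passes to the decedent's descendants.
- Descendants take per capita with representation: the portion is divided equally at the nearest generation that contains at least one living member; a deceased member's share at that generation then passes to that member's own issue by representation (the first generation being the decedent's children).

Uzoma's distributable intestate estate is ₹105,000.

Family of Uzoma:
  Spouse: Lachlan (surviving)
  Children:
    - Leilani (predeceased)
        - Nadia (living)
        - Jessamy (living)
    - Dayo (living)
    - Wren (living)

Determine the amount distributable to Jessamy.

Lachlan takes one-fifth of ₹105,000 = ₹21,000. The remaining ₹84,000 passes to the descendants.
The descendants' portion (₹84,000) is divided into 3 shares of ₹28,000: Dayo and Wren each take ₹28,000; Leilani's ₹28,000 share passes to Leilani's issue.
Leilani's share (₹28,000) is divided into 2 shares of ₹14,000: Nadia and Jessamy each take ₹14,000.

Jessamy receives ₹14,000.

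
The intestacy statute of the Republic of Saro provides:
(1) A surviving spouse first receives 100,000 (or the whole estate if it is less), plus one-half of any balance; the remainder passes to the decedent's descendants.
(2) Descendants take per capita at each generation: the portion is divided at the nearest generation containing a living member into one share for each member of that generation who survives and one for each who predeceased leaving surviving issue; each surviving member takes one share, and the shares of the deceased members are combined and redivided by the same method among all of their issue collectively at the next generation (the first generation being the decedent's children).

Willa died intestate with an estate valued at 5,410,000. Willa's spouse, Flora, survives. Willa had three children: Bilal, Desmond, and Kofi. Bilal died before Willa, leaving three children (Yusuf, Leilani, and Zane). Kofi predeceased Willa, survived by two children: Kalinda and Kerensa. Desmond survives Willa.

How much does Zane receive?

Flora first takes 100,000, leaving a balance of 5,310,000. Flora then takes one-half of the balance (2,655,000), for a total of 2,755,000. The remaining 2,655,000 passes to the descendants.
The descendants' portion (2,655,000) is divided at the children's generation into 3 shares of 885,000. Desmond takes 885,000. The 2 shares of the deceased (Bilal and Kofi) are combined into a pool of 1,770,000.
That pool (1,770,000) is divided at the grandchildren's generation equally among Yusuf, Leilani, Zane, Kalinda, and Kerensa: 354,000 each.

Zane receives 354,000.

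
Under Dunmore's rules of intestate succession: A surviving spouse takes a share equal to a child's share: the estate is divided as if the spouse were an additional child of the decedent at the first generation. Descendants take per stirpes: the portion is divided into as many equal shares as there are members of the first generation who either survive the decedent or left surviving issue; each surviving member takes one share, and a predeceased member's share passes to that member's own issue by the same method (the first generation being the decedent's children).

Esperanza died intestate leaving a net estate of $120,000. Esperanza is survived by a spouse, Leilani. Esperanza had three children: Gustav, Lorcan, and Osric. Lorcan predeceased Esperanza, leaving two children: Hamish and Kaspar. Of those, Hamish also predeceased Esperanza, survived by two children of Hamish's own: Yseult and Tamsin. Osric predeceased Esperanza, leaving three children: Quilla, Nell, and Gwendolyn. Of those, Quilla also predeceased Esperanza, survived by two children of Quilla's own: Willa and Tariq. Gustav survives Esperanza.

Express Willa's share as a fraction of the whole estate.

The spouse counts as an additional share at the children's level, so there are 4 primary shares of $30,000. Leilani takes one such share ($30,000).
The children's combined portion ($90,000) is divided into 3 shares of $30,000: Gustav takes $30,000; Lorcan's $30,000 share passes to Lorcan's issue; Osric's $30,000 share passes to Osric's issue.
Lorcan's share ($30,000) is divided into 2 shares of $15,000: Kaspar takes $15,000; Hamish's $15,000 share passes to Hamish's issue.
Hamish's share ($15,000) is divided into 2 shares of $7,500: Yseult and Tamsin each take $7,500.
Osric's share ($30,000) is divided into 3 shares of $10,000: Nell and Gwendolyn each take $10,000; Quilla's $10,000 share passes to Quilla's issue.
Quilla's share ($10,000) is divided into 2 shares of $5,000: Willa and Tariq each take $5,000.

Willa receives 1/24 of the estate.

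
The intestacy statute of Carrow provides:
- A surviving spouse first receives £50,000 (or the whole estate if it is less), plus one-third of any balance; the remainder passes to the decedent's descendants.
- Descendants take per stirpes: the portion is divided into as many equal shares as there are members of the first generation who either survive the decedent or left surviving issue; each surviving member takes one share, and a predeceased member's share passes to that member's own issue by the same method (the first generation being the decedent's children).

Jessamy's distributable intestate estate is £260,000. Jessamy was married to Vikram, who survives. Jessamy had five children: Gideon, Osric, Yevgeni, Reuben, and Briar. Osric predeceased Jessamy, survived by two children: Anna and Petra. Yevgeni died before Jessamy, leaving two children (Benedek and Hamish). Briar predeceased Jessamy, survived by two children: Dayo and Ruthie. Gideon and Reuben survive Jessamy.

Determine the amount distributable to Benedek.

Benedek receives £14,000.

Vikram first takes £50,000, leaving a balance of £210,000. Vikram then takes one-third of the balance (£70,000), for a total of £120,000. The remaining £140,000 passes to the descendants.
The descendants' portion (£140,000) is divided into 5 shares of £28,000: Gideon and Reuben each take £28,000; Osric's £28,000 share passes to Osric's issue; Yevgeni's £28,000 share passes to Yevgeni's issue; Briar's £28,000 share passes to Briar's issue.
Osric's share (£28,000) is divided into 2 shares of £14,000: Anna and Petra each take £14,000.
Yevgeni's share (£28,000) is divided into 2 shares of £14,000: Benedek and Hamish each take £14,000.
Briar's share (£28,000) is divided into 2 shares of £14,000: Dayo and Ruthie each take £14,000.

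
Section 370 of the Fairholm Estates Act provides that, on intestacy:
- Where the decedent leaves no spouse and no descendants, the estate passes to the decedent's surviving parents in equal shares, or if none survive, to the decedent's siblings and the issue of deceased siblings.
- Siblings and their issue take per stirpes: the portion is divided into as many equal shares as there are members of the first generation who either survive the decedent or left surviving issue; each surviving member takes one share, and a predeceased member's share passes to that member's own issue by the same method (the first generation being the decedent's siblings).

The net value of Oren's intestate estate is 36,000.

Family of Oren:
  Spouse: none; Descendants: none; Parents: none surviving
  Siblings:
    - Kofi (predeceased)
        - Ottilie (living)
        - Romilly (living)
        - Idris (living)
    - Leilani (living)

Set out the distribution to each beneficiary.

The entire 36,000 passes to the siblings and their issue.
That amount (36,000) is divided into 2 shares of 18,000: Leilani takes 18,000; Kofi's 18,000 share passes to Kofi's issue.
Kofi's share (18,000) is divided into 3 shares of 6,000: Ottilie, Romilly, and Idris each take 6,000.

Ottilie: 6,000; Romilly: 6,000; Idris: 6,000; Leilani: 18,000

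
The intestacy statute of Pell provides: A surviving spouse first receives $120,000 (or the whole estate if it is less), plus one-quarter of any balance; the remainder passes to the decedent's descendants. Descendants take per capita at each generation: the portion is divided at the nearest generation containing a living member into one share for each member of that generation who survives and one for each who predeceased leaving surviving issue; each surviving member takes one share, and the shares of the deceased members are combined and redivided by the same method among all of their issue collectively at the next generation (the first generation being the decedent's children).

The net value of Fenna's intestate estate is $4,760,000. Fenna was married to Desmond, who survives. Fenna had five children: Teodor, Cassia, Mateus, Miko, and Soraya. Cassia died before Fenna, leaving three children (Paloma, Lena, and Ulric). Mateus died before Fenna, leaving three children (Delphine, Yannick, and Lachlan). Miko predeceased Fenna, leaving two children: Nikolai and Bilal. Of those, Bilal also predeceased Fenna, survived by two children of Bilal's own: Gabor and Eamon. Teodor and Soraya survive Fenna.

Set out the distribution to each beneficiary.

Desmond first takes $120,000, leaving a balance of $4,640,000. Desmond then takes one-quarter of the balance ($1,160,000), for a total of $1,280,000. The remaining $3,480,000 passes to the descendants.
The descendants' portion ($3,480,000) is divided at the children's generation into 5 shares of $696,000. Teodor and Soraya each take $696,000. The 3 shares of the deceased (Cassia, Mateus, and Miko) are combined into a pool of $2,088,000.
That pool ($2,088,000) is divided at the grandchildren's generation into 8 shares of $261,000. Paloma, Lena, Ulric, Delphine, Yannick, Lachlan, and Nikolai each take $261,000. The remaining share for the deceased Bilal ($261,000) is carried to the next generation.
That pool ($261,000) is divided at the great-grandchildren's generation equally among Gabor and Eamon: $130,500 each.

Desmond: $1,280,000; Teodor: $696,000; Paloma: $261,000; Lena: $261,000; Ulric: $261,000; Delphine: $261,000; Yannick: $261,000; Lachlan: $261,000; Nikolai: $261,000; Gabor: $130,500; Eamon: $130,500; Soraya: $696,000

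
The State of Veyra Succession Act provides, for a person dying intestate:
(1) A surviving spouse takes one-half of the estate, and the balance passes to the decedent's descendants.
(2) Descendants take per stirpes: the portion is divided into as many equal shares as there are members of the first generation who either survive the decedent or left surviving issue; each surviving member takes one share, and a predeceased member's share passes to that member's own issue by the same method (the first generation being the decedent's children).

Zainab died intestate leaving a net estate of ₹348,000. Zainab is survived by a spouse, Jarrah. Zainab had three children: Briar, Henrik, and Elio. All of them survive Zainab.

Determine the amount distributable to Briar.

Briar receives ₹58,000.

Jarrah takes one-half of ₹348,000 = ₹174,000. The remaining ₹174,000 passes to the descendants.
The descendants' portion (₹174,000) is divided into 3 shares of ₹58,000: Briar, Henrik, and Elio each take ₹58,000.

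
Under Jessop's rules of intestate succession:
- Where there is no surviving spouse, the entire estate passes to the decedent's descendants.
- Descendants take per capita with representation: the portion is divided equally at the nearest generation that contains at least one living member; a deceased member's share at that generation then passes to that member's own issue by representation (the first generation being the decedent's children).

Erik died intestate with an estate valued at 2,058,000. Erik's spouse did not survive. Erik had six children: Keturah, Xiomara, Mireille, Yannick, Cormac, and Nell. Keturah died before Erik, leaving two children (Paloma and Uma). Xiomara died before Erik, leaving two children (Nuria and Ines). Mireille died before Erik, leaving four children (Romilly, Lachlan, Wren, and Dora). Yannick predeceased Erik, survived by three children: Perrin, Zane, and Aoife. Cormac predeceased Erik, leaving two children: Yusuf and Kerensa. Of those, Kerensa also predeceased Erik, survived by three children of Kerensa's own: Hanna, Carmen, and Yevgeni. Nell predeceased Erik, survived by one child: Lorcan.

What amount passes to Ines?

The entire 2,058,000 passes to the descendants.
No child survives, so the initial division is made at the grandchildren's generation.
That amount (2,058,000) is divided into 14 shares of 147,000: Paloma, Uma, Nuria, Ines, Romilly, Lachlan, Wren, Dora, Perrin, Zane, Aoife, Yusuf, and Lorcan each take 147,000; Kerensa's 147,000 share passes to Kerensa's issue.
Kerensa's share (147,000) is divided into 3 shares of 49,000: Hanna, Carmen, and Yevgeni each take 49,000.

Ines receives 147,000.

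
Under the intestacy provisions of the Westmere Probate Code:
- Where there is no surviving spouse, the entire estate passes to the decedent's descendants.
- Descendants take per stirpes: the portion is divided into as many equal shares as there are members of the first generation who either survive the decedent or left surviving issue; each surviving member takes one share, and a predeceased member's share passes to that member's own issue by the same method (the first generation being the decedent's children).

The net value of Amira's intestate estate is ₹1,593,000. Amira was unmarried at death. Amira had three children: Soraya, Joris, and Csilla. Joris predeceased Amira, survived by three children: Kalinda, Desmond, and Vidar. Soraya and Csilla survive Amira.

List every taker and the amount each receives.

Soraya: ₹531,000; Kalinda: ₹177,000; Desmond: ₹177,000; Vidar: ₹177,000; Csilla: ₹531,000

The entire ₹1,593,000 passes to the descendants.
That amount (₹1,593,000) is divided into 3 shares of ₹531,000: Soraya and Csilla each take ₹531,000; Joris's ₹531,000 share passes to Joris's issue.
Joris's share (₹531,000) is divided into 3 shares of ₹177,000: Kalinda, Desmond, and Vidar each take ₹177,000.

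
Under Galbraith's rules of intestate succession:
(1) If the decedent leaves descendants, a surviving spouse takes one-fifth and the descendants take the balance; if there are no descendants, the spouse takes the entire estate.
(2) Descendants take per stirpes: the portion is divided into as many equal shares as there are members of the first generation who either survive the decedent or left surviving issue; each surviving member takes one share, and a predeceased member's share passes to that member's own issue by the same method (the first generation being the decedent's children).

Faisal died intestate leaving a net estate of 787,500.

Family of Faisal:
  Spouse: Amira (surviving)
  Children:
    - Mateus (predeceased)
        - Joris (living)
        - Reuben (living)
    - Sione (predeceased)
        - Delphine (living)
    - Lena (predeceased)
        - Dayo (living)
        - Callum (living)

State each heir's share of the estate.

Amira: 157,500; Joris: 105,000; Reuben: 105,000; Delphine: 210,000; Dayo: 105,000; Callum: 105,000

Amira takes one-fifth of 787,500 = 157,500. The remaining 630,000 passes to the descendants.
The descendants' portion (630,000) is divided into 3 shares of 210,000: Mateus's 210,000 share passes to Mateus's issue; Sione's 210,000 share passes to Sione's issue; Lena's 210,000 share passes to Lena's issue.
Mateus's share (210,000) is divided into 2 shares of 105,000: Joris and Reuben each take 105,000.
Sione's share (210,000) passes entirely to Delphine.
Lena's share (210,000) is divided into 2 shares of 105,000: Dayo and Callum each take 105,000.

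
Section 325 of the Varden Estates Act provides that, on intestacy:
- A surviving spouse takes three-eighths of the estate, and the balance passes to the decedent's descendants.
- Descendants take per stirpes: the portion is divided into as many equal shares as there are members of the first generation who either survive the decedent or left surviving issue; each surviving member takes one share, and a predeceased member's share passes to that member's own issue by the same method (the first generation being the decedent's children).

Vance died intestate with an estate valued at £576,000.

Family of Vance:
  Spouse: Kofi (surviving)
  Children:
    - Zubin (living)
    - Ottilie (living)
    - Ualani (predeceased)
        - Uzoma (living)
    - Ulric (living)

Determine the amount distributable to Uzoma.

Kofi takes three-eighths of £576,000 = £216,000. The remaining £360,000 passes to the descendants.
The descendants' portion (£360,000) is divided into 4 shares of £90,000: Zubin, Ottilie, and Ulric each take £90,000; Ualani's £90,000 share passes to Ualani's issue.
Ualani's share (£90,000) passes entirely to Uzoma.

Uzoma receives £90,000.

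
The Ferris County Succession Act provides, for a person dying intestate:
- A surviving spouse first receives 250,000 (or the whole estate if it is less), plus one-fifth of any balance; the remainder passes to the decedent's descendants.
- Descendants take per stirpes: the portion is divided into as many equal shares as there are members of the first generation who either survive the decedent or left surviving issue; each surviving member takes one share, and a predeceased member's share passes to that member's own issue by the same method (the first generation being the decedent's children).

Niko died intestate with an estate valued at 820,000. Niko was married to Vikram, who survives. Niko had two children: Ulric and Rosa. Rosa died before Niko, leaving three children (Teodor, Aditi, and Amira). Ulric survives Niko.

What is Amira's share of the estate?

Vikram first takes 250,000, leaving a balance of 570,000. Vikram then takes one-fifth of the balance (114,000), for a total of 364,000. The remaining 456,000 passes to the descendants.
The descendants' portion (456,000) is divided into 2 shares of 228,000: Ulric takes 228,000; Rosa's 228,000 share passes to Rosa's issue.
Rosa's share (228,000) is divided into 3 shares of 76,000: Teodor, Aditi, and Amira each take 76,000.

Amira receives 76,000.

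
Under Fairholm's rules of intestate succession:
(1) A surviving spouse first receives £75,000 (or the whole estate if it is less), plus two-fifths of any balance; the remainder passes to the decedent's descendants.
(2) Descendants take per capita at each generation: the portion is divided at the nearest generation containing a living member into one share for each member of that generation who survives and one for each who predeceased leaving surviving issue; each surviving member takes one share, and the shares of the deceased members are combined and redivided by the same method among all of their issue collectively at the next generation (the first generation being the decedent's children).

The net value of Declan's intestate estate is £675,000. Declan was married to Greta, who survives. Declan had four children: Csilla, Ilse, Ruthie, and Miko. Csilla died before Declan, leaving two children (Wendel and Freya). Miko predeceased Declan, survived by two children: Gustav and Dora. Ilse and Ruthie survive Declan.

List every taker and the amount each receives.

Greta first takes £75,000, leaving a balance of £600,000. Greta then takes two-fifths of the balance (£240,000), for a total of £315,000. The remaining £360,000 passes to the descendants.
The descendants' portion (£360,000) is divided at the children's generation into 4 shares of £90,000. Ilse and Ruthie each take £90,000. The 2 shares of the deceased (Csilla and Miko) are combined into a pool of £180,000.
That pool (£180,000) is divided at the grandchildren's generation equally among Wendel, Freya, Gustav, and Dora: £45,000 each.

Greta: £315,000; Wendel: £45,000; Freya: £45,000; Ilse: £90,000; Ruthie: £90,000; Gustav: £45,000; Dora: £45,000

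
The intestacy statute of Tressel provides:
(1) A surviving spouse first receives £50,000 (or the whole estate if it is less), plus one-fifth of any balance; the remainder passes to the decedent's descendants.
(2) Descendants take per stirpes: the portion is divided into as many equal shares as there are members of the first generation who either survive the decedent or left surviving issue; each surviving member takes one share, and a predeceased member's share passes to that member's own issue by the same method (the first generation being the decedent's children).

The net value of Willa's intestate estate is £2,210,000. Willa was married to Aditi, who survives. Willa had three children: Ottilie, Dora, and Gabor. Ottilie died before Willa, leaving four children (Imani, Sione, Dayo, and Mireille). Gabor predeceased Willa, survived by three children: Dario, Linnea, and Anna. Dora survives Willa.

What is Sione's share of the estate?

Aditi first takes £50,000, leaving a balance of £2,160,000. Aditi then takes one-fifth of the balance (£432,000), for a total of £482,000. The remaining £1,728,000 passes to the descendants.
The descendants' portion (£1,728,000) is divided into 3 shares of £576,000: Dora takes £576,000; Ottilie's £576,000 share passes to Ottilie's issue; Gabor's £576,000 share passes to Gabor's issue.
Ottilie's share (£576,000) is divided into 4 shares of £144,000: Imani, Sione, Dayo, and Mireille each take £144,000.
Gabor's share (£576,000) is divided into 3 shares of £192,000: Dario, Linnea, and Anna each take £192,000.

Sione receives £144,000.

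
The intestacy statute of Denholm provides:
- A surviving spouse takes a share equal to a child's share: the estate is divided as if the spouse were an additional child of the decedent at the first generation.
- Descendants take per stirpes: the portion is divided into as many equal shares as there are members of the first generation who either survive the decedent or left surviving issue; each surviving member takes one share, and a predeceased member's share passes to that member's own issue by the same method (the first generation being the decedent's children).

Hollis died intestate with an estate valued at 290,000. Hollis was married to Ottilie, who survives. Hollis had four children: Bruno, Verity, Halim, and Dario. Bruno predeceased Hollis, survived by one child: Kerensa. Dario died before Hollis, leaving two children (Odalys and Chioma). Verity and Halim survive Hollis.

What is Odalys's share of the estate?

Odalys receives 29,000.

The spouse counts as an additional share at the children's level, so there are 5 primary shares of 58,000. Ottilie takes one such share (58,000).
The children's combined portion (232,000) is divided into 4 shares of 58,000: Verity and Halim each take 58,000; Bruno's 58,000 share passes to Bruno's issue; Dario's 58,000 share passes to Dario's issue.
Bruno's share (58,000) passes entirely to Kerensa.
Dario's share (58,000) is divided into 2 shares of 29,000: Odalys and Chioma each take 29,000.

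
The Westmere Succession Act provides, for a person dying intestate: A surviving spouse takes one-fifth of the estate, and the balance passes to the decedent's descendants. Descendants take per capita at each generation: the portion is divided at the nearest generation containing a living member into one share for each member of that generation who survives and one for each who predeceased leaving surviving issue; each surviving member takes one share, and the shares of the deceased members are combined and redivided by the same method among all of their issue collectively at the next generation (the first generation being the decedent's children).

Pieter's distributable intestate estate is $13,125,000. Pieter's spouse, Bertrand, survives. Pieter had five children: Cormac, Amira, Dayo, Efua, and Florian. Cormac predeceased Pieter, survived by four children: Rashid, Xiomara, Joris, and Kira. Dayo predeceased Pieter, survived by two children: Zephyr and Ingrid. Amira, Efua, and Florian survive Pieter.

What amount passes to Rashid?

Rashid receives $700,000.

Bertrand takes one-fifth of $13,125,000 = $2,625,000. The remaining $10,500,000 passes to the descendants.
The descendants' portion ($10,500,000) is divided at the children's generation into 5 shares of $2,100,000. Amira, Efua, and Florian each take $2,100,000. The 2 shares of the deceased (Cormac and Dayo) are combined into a pool of $4,200,000.
That pool ($4,200,000) is divided at the grandchildren's generation equally among Rashid, Xiomara, Joris, Kira, Zephyr, and Ingrid: $700,000 each.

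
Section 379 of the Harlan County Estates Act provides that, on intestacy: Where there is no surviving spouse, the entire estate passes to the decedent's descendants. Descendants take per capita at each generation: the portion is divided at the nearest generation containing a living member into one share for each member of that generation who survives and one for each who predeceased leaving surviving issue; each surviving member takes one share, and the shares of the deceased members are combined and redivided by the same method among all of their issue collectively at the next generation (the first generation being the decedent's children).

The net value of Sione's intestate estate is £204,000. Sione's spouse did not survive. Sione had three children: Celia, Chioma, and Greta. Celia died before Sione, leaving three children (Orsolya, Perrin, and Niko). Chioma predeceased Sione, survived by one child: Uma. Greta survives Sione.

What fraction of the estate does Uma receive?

Uma receives 1/6 of the estate.

The entire £204,000 passes to the descendants.
That amount (£204,000) is divided at the children's generation into 3 shares of £68,000. Greta takes £68,000. The 2 shares of the deceased (Celia and Chioma) are combined into a pool of £136,000.
That pool (£136,000) is divided at the grandchildren's generation equally among Orsolya, Perrin, Niko, and Uma: £34,000 each.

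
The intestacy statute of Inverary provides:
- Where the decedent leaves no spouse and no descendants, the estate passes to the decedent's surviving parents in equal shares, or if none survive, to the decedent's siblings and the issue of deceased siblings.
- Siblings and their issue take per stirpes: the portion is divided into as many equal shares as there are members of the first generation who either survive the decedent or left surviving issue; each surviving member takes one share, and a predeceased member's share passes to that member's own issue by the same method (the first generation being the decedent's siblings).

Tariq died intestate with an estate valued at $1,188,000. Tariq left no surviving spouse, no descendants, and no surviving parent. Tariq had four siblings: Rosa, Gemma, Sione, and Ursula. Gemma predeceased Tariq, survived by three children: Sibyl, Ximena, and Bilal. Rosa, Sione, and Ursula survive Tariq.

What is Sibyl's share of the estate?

The entire $1,188,000 passes to the siblings and their issue.
That amount ($1,188,000) is divided into 4 shares of $297,000: Rosa, Sione, and Ursula each take $297,000; Gemma's $297,000 share passes to Gemma's issue.
Gemma's share ($297,000) is divided into 3 shares of $99,000: Sibyl, Ximena, and Bilal each take $99,000.

Sibyl receives $99,000.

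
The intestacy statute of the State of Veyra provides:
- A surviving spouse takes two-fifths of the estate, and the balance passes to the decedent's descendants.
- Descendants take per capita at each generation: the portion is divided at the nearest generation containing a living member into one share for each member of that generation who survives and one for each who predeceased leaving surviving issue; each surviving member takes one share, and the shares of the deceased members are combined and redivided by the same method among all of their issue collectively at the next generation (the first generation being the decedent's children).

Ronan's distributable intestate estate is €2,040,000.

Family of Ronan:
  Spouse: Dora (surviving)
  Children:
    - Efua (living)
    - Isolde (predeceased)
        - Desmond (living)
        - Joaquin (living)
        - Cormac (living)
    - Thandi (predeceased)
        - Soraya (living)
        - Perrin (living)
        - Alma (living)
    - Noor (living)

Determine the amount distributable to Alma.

Dora takes two-fifths of €2,040,000 = €816,000. The remaining €1,224,000 passes to the descendants.
The descendants' portion (€1,224,000) is divided at the children's generation into 4 shares of €306,000. Efua and Noor each take €306,000. The 2 shares of the deceased (Isolde and Thandi) are combined into a pool of €612,000.
That pool (€612,000) is divided at the grandchildren's generation equally among Desmond, Joaquin, Cormac, Soraya, Perrin, and Alma: €102,000 each.

Alma receives €102,000.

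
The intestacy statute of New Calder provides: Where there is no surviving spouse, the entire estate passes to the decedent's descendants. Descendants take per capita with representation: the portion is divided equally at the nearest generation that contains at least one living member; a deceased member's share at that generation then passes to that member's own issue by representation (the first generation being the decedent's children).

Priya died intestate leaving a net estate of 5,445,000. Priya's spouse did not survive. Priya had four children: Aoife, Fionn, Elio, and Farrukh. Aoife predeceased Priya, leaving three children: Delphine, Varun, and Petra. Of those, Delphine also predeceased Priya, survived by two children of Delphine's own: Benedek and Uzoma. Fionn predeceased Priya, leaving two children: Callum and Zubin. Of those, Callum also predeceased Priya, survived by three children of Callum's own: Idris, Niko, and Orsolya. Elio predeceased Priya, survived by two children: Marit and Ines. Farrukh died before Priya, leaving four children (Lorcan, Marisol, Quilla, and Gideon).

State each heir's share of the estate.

The entire 5,445,000 passes to the descendants.
No child survives, so the initial division is made at the grandchildren's generation.
That amount (5,445,000) is divided into 11 shares of 495,000: Varun, Petra, Zubin, Marit, Ines, Lorcan, Marisol, Quilla, and Gideon each take 495,000; Delphine's 495,000 share passes to Delphine's issue; Callum's 495,000 share passes to Callum's issue.
Delphine's share (495,000) is divided into 2 shares of 247,500: Benedek and Uzoma each take 247,500.
Callum's share (495,000) is divided into 3 shares of 165,000: Idris, Niko, and Orsolya each take 165,000.

Benedek: 247,500; Uzoma: 247,500; Varun: 495,000; Petra: 495,000; Idris: 165,000; Niko: 165,000; Orsolya: 165,000; Zubin: 495,000; Marit: 495,000; Ines: 495,000; Lorcan: 495,000; Marisol: 495,000; Quilla: 495,000; Gideon: 495,000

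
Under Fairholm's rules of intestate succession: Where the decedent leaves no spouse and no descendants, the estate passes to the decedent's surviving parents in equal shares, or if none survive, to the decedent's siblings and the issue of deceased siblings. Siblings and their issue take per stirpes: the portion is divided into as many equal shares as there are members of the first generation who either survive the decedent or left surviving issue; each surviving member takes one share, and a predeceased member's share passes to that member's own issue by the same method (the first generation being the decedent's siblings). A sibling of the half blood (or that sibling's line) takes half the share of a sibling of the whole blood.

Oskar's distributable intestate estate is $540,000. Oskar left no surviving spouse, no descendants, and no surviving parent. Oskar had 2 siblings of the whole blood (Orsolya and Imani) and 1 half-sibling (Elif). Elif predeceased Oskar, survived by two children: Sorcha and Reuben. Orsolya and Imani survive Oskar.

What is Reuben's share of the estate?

The entire $540,000 passes to the siblings and their issue.
Counting each half-blood sibling's line as half a unit, there are 5/2 units in $540,000, so one unit is $216,000. Whole-blood lines (Orsolya and Imani) take $216,000 each; half-blood lines (Elif) take $108,000 each.
Elif's share ($108,000) is divided into 2 shares of $54,000: Sorcha and Reuben each take $54,000.

Reuben receives $54,000.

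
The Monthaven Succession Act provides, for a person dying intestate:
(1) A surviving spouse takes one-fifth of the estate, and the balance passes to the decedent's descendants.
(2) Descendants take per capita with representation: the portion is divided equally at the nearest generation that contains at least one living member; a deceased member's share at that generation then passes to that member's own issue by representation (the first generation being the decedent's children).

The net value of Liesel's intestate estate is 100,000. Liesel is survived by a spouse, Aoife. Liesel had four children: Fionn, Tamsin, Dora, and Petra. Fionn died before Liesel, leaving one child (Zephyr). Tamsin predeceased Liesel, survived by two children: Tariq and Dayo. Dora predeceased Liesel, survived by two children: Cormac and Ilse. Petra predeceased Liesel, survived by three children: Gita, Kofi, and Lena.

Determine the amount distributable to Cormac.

Aoife takes one-fifth of 100,000 = 20,000. The remaining 80,000 passes to the descendants.
No child survives, so the initial division is made at the grandchildren's generation.
The descendants' portion (80,000) is divided into 8 shares of 10,000: Zephyr, Tariq, Dayo, Cormac, Ilse, Gita, Kofi, and Lena each take 10,000.

Cormac receives 10,000.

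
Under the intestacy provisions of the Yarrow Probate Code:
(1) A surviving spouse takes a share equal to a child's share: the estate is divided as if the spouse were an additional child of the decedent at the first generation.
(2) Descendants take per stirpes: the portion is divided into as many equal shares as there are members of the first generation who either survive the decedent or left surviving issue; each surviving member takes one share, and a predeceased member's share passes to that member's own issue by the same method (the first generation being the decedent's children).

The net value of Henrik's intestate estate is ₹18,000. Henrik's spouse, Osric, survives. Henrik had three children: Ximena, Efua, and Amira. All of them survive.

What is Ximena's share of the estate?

Ximena receives ₹4,500.

The spouse counts as an additional share at the children's level, so there are 4 primary shares of ₹4,500. Osric takes one such share (₹4,500).
The children's combined portion (₹13,500) is divided into 3 shares of ₹4,500: Ximena, Efua, and Amira each take ₹4,500.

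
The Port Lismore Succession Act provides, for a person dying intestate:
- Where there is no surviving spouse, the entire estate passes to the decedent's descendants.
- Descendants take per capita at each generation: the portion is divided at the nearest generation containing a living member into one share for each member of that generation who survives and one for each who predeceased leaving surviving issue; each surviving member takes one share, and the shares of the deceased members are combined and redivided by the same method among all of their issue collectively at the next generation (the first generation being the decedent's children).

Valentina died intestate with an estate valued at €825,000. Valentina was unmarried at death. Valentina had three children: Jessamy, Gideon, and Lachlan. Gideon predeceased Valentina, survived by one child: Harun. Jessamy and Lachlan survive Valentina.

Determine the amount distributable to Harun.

The entire €825,000 passes to the descendants.
That amount (€825,000) is divided at the children's generation into 3 shares of €275,000. Jessamy and Lachlan each take €275,000. The remaining share for the deceased Gideon (€275,000) is carried to the next generation.
That pool (€275,000) passes entirely to Harun, the sole taker at the grandchildren's generation.

Harun receives €275,000.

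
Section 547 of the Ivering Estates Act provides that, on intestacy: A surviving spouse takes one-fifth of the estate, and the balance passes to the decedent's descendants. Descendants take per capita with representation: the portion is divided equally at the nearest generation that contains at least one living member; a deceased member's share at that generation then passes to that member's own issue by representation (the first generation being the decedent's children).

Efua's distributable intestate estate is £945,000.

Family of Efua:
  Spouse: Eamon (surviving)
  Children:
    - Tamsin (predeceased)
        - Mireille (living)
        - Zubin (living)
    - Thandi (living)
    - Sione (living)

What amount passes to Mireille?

Mireille receives £126,000.

Eamon takes one-fifth of £945,000 = £189,000. The remaining £756,000 passes to the descendants.
The descendants' portion (£756,000) is divided into 3 shares of £252,000: Thandi and Sione each take £252,000; Tamsin's £252,000 share passes to Tamsin's issue.
Tamsin's share (£252,000) is divided into 2 shares of £126,000: Mireille and Zubin each take £126,000.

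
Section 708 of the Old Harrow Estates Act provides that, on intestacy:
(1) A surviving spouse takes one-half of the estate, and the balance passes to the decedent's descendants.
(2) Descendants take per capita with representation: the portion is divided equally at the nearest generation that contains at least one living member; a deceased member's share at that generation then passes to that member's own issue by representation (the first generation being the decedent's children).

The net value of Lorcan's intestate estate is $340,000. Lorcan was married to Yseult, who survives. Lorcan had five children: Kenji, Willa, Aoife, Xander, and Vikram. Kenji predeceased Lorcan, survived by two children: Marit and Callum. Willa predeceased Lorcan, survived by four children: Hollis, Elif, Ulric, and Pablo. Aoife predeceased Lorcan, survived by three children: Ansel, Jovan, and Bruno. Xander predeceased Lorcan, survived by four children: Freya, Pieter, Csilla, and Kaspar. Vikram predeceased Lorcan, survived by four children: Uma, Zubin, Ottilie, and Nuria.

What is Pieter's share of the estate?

Pieter receives $10,000.

Yseult takes one-half of $340,000 = $170,000. The remaining $170,000 passes to the descendants.
No child survives, so the initial division is made at the grandchildren's generation.
The descendants' portion ($170,000) is divided into 17 shares of $10,000: Marit, Callum, Hollis, Elif, Ulric, Pablo, Ansel, Jovan, Bruno, Freya, Pieter, Csilla, Kaspar, Uma, Zubin, Ottilie, and Nuria each take $10,000.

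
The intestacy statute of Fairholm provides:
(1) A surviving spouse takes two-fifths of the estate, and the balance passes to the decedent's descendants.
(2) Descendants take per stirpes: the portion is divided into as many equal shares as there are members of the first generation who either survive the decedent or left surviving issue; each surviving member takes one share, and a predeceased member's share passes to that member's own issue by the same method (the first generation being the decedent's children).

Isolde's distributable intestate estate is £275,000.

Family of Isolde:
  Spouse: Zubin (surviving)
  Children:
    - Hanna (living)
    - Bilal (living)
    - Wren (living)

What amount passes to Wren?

Wren receives £55,000.

Zubin takes two-fifths of £275,000 = £110,000. The remaining £165,000 passes to the descendants.
The descendants' portion (£165,000) is divided into 3 shares of £55,000: Hanna, Bilal, and Wren each take £55,000.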